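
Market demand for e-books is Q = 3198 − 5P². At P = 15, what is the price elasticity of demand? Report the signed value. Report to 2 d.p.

-1.09

At P = 15, Q = 2073.
dQ/dP = −10P = -150.
ε = (dQ/dP)(P/Q) = (-150)(15/2073).
|ε| > 1, so demand is elastic at this price.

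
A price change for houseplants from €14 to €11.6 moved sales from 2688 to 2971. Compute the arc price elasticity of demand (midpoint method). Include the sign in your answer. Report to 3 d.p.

-0.533

ΔQ = 2971 − 2688 = 283; ΔP = 11.6 − 14 = -2.4.
Midpoints: P̄ = 12.80, Q̄ = 2829.5.
ε = (ΔQ/ΔP)(P̄/Q̄) = (283/-2.4)(12.80/2829.5).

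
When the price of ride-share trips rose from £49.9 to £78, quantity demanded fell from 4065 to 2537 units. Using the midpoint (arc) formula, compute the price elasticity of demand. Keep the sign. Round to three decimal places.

-1.053

ΔQ = 2537 − 4065 = -1528; ΔP = 78 − 49.9 = 28.1.
Midpoints: P̄ = 63.95, Q̄ = 3301.0.
ε = (ΔQ/ΔP)(P̄/Q̄) = (-1528/28.1)(63.95/3301.0).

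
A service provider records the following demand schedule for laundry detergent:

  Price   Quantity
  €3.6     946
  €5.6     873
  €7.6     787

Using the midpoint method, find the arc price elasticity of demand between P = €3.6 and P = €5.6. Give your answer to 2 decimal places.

-0.18

At P = 3.6, Q = 946; at P = 5.6, Q = 873.
ΔQ = -73, ΔP = 2.0. Midpoints: P̄ = 4.60, Q̄ = 909.5.
ε = (ΔQ/ΔP)(P̄/Q̄) = (-73/2.0)(4.60/909.5).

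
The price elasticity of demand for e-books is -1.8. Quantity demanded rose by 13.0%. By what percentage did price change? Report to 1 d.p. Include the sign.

%ΔP ≈ %ΔQ / ε = (13.0%)/(-1.8) = -7.22%.

-7.2%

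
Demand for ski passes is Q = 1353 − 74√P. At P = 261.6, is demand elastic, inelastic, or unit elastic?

elastic

Q = 156.120, dQ/dP = -2.288.
ε = (dQ/dP)(P/Q) ≈ -3.833.
|ε| = 3.83 > 1.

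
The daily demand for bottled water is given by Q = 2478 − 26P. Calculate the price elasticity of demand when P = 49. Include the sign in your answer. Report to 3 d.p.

At P = 49, Q = 1204.
dQ/dP = −26.
ε = (dQ/dP)(P/Q) = (-26)(49/1204).
|ε| > 1, so demand is elastic at this price.

-1.058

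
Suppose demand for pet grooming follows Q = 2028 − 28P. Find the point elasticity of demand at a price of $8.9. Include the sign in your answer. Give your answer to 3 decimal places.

-0.140

At P = 8.9, Q = 1778.800.
dQ/dP = −28.
ε = (dQ/dP)(P/Q) = (-28)(8.9/1778.800).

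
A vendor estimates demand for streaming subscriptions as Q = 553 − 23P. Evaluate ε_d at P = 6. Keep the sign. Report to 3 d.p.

-0.333

At P = 6, Q = 415.
dQ/dP = −23.
ε = (dQ/dP)(P/Q) = (-23)(6/415).
|ε| < 1, so demand is inelastic at this price.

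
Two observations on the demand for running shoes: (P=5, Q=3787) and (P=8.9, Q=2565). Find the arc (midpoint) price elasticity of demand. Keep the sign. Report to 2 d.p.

-0.69

ΔQ = 2565 − 3787 = -1222; ΔP = 8.9 − 5 = 3.9.
Midpoints: P̄ = 6.95, Q̄ = 3176.0.
ε = (ΔQ/ΔP)(P̄/Q̄) = (-1222/3.9)(6.95/3176.0).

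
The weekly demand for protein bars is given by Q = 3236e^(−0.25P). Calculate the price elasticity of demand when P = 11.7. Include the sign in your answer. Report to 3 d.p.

At P = 11.7, Q = 173.659.
dQ/dP = −0.25·3236e^(−0.25P) = −0.25Q = -43.415.
ε = (dQ/dP)(P/Q) = (-43.415)(11.7/173.659).
|ε| > 1, so demand is elastic at this price.

-2.925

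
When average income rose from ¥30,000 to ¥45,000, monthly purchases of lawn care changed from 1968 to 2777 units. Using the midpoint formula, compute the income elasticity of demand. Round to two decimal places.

0.85

ΔQ = 809, ΔI = 15000. Midpoints: Ī = 37,500, Q̄ = 2372.5.
ε_I = (ΔQ/ΔI)(Ī/Q̄) = (809/15000)(37500/2372.5).
ε_I > 0, so the good is normal.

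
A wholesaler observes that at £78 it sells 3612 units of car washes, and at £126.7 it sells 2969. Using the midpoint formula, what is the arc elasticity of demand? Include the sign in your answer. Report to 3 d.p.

ΔQ = 2969 − 3612 = -643; ΔP = 126.7 − 78 = 48.7.
Midpoints: P̄ = 102.35, Q̄ = 3290.5.
ε = (ΔQ/ΔP)(P̄/Q̄) = (-643/48.7)(102.35/3290.5).

-0.411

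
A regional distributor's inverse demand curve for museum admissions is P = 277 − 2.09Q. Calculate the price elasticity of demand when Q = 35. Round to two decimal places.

-2.79

At Q = 35, P = 277 − 2.09(35) = 203.85.
dP/dQ = −2.09, so dQ/dP = 1/(−2.09) = -0.478.
ε = (dQ/dP)(P/Q) = (-0.478)(203.85/35).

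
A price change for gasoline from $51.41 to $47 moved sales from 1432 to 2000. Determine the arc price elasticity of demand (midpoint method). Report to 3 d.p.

ΔQ = 2000 − 1432 = 568; ΔP = 47 − 51.41 = -4.41.
Midpoints: P̄ = 49.20, Q̄ = 1716.0.
ε = (ΔQ/ΔP)(P̄/Q̄) = (568/-4.41)(49.20/1716.0).

-3.693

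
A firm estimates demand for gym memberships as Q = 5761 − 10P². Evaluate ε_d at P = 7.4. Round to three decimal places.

At P = 7.4, Q = 5213.400.
dQ/dP = −20P = -148.
ε = (dQ/dP)(P/Q) = (-148)(7.4/5213.400).
|ε| < 1, so demand is inelastic at this price.

-0.210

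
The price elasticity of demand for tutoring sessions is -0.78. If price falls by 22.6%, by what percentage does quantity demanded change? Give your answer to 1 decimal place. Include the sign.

17.6%

%ΔQ ≈ ε × %ΔP = (-0.78)(-22.6%) = 17.63%.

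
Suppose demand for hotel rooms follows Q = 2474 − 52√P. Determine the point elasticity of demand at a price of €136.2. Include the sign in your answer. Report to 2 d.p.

-0.16

At P = 136.2, Q = 1867.135.
dQ/dP = −52/(2√P) = -2.228.
ε = (dQ/dP)(P/Q) = (-2.228)(136.2/1867.135).
|ε| < 1, so demand is inelastic at this price.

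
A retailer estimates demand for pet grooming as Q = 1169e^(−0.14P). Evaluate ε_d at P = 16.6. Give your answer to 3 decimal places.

-2.324

At P = 16.6, Q = 114.423.
dQ/dP = −0.14·1169e^(−0.14P) = −0.14Q = -16.019.
ε = (dQ/dP)(P/Q) = (-16.019)(16.6/114.423).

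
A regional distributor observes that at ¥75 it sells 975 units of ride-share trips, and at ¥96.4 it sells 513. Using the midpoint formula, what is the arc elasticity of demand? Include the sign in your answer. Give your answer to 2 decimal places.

ΔQ = 513 − 975 = -462; ΔP = 96.4 − 75 = 21.4.
Midpoints: P̄ = 85.70, Q̄ = 744.0.
ε = (ΔQ/ΔP)(P̄/Q̄) = (-462/21.4)(85.70/744.0).

-2.49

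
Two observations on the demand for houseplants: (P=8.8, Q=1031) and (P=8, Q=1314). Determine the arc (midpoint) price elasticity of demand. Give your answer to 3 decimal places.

ΔQ = 1314 − 1031 = 283; ΔP = 8 − 8.8 = -0.8.
Midpoints: P̄ = 8.40, Q̄ = 1172.5.
ε = (ΔQ/ΔP)(P̄/Q̄) = (283/-0.8)(8.40/1172.5).

-2.534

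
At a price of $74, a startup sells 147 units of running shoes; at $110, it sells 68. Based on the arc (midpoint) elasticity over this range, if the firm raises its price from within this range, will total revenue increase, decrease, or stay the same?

Arc ε = (-79/36)(92.00/107.5) ≈ -1.878.
|ε| = 1.88 > 1, so demand is elastic. A price rise therefore reduces total revenue.

decrease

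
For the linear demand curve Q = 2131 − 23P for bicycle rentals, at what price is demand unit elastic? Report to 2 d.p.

For linear demand Q = a − bP, ε = −bP/(a − bP). |ε| = 1 when bP = a − bP, i.e. P = a/(2b).
P = 2131/(2·23) = 2131/46 = 46.3261.

46.33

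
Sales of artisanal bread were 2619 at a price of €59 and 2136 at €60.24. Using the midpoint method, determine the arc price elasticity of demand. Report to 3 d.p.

-9.768

ΔQ = 2136 − 2619 = -483; ΔP = 60.24 − 59 = 1.24.
Midpoints: P̄ = 59.62, Q̄ = 2377.5.
ε = (ΔQ/ΔP)(P̄/Q̄) = (-483/1.24)(59.62/2377.5).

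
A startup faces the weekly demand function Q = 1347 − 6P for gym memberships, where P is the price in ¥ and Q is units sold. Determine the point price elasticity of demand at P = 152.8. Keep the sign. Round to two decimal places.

At P = 152.8, Q = 430.200.
dQ/dP = −6.
ε = (dQ/dP)(P/Q) = (-6)(152.8/430.200).

-2.13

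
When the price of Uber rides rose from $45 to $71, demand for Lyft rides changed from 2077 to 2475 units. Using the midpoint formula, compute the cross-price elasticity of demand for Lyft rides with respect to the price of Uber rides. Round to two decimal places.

ΔQ_x = 2475 − 2077 = 398; ΔP_y = 71 − 45 = 26.
Midpoints: P̄_y = 58.00, Q̄_x = 2276.0.
ε_xy = (ΔQ_x/ΔP_y)(P̄_y/Q̄_x) = (398/26)(58.00/2276.0).
ε_xy > 0, so the goods are substitutes.

0.39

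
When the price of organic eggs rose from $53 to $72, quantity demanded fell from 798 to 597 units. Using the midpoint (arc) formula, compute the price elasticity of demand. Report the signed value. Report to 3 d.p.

-0.948

ΔQ = 597 − 798 = -201; ΔP = 72 − 53 = 19.
Midpoints: P̄ = 62.50, Q̄ = 697.5.
ε = (ΔQ/ΔP)(P̄/Q̄) = (-201/19)(62.50/697.5).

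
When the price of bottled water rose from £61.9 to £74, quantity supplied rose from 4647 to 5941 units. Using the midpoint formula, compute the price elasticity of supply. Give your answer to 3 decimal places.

ΔQ = 5941 − 4647 = 1294; ΔP = 74 − 61.9 = 12.1.
Midpoints: P̄ = 67.95, Q̄ = 5294.0.
ε_s = (ΔQ/ΔP)(P̄/Q̄) = (1294/12.1)(67.95/5294.0).

1.373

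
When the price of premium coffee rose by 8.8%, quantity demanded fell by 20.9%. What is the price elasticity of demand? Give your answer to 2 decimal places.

-2.38

ε = %ΔQ / %ΔP = (-20.9)/(8.8) = -2.375.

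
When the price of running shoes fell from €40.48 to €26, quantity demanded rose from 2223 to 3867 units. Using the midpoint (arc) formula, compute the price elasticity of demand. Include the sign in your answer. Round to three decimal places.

ΔQ = 3867 − 2223 = 1644; ΔP = 26 − 40.48 = -14.48.
Midpoints: P̄ = 33.24, Q̄ = 3045.0.
ε = (ΔQ/ΔP)(P̄/Q̄) = (1644/-14.48)(33.24/3045.0).

-1.239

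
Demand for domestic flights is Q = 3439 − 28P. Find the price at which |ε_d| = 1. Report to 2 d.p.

61.41

For linear demand Q = a − bP, ε = −bP/(a − bP). |ε| = 1 when bP = a − bP, i.e. P = a/(2b).
P = 3439/(2·28) = 3439/56 = 61.4107.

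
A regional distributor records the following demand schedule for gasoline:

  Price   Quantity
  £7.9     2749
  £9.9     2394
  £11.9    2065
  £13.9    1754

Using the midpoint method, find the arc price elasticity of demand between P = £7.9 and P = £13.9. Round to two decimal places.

At P = 7.9, Q = 2749; at P = 13.9, Q = 1754.
ΔQ = -995, ΔP = 6.0. Midpoints: P̄ = 10.90, Q̄ = 2251.5.
ε = (ΔQ/ΔP)(P̄/Q̄) = (-995/6.0)(10.90/2251.5).

-0.80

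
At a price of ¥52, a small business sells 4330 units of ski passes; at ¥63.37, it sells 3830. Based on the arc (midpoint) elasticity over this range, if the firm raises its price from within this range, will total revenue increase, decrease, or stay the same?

increase

Arc ε = (-500/11.37)(57.69/4080.0) ≈ -0.622.
|ε| = 0.62 < 1, so demand is inelastic. A price rise therefore raises total revenue.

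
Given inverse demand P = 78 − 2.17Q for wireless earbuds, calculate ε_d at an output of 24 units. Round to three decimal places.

-0.498

At Q = 24, P = 78 − 2.17(24) = 25.92.
dP/dQ = −2.17, so dQ/dP = 1/(−2.17) = -0.461.
ε = (dQ/dP)(P/Q) = (-0.461)(25.92/24).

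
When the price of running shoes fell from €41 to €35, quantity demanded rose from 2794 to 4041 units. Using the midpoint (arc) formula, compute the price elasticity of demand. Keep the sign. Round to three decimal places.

ΔQ = 4041 − 2794 = 1247; ΔP = 35 − 41 = -6.
Midpoints: P̄ = 38.00, Q̄ = 3417.5.
ε = (ΔQ/ΔP)(P̄/Q̄) = (1247/-6)(38.00/3417.5).

-2.311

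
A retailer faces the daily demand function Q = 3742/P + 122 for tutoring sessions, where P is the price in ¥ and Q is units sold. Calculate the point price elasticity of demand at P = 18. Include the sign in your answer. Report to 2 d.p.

-0.63

At P = 18, Q = 329.889.
dQ/dP = −3742/P² = -11.549.
ε = (dQ/dP)(P/Q) = (-11.549)(18/329.889).
|ε| < 1, so demand is inelastic at this price.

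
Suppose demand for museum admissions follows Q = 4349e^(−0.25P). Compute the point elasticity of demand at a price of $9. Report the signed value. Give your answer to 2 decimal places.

-2.25

At P = 9, Q = 458.381.
dQ/dP = −0.25·4349e^(−0.25P) = −0.25Q = -114.595.
ε = (dQ/dP)(P/Q) = (-114.595)(9/458.381).
|ε| > 1, so demand is elastic at this price.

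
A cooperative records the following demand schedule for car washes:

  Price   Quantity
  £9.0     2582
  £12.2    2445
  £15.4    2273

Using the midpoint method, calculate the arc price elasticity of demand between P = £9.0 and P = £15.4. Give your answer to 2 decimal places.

At P = 9.0, Q = 2582; at P = 15.4, Q = 2273.
ΔQ = -309, ΔP = 6.4. Midpoints: P̄ = 12.20, Q̄ = 2427.5.
ε = (ΔQ/ΔP)(P̄/Q̄) = (-309/6.4)(12.20/2427.5).

-0.24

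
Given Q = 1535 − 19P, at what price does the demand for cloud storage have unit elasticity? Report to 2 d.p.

For linear demand Q = a − bP, ε = −bP/(a − bP). |ε| = 1 when bP = a − bP, i.e. P = a/(2b).
P = 1535/(2·19) = 1535/38 = 40.3947.

40.39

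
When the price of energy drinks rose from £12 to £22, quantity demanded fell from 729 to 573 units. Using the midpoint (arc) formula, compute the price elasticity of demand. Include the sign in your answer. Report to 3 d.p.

-0.407

ΔQ = 573 − 729 = -156; ΔP = 22 − 12 = 10.
Midpoints: P̄ = 17.00, Q̄ = 651.0.
ε = (ΔQ/ΔP)(P̄/Q̄) = (-156/10)(17.00/651.0).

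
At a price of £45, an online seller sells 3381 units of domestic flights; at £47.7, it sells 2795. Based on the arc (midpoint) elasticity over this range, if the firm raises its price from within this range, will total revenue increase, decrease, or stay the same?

Arc ε = (-586/2.7)(46.35/3088.0) ≈ -3.258.
|ε| = 3.26 > 1, so demand is elastic. A price rise therefore reduces total revenue.

decrease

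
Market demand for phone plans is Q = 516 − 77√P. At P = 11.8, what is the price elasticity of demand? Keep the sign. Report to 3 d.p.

-0.526

At P = 11.8, Q = 251.496.
dQ/dP = −77/(2√P) = -11.208.
ε = (dQ/dP)(P/Q) = (-11.208)(11.8/251.496).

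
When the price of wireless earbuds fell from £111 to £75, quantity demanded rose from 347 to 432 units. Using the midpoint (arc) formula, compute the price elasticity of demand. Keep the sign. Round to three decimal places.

ΔQ = 432 − 347 = 85; ΔP = 75 − 111 = -36.
Midpoints: P̄ = 93.00, Q̄ = 389.5.
ε = (ΔQ/ΔP)(P̄/Q̄) = (85/-36)(93.00/389.5).

-0.564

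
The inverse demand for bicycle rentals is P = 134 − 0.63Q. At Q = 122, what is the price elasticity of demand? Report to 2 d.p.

At Q = 122, P = 134 − 0.63(122) = 57.14.
dP/dQ = −0.63, so dQ/dP = 1/(−0.63) = -1.587.
ε = (dQ/dP)(P/Q) = (-1.587)(57.14/122).

-0.74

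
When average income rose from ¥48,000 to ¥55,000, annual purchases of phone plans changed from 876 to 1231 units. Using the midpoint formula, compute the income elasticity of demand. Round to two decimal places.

2.48

ΔQ = 355, ΔI = 7000. Midpoints: Ī = 51,500, Q̄ = 1053.5.
ε_I = (ΔQ/ΔI)(Ī/Q̄) = (355/7000)(51500/1053.5).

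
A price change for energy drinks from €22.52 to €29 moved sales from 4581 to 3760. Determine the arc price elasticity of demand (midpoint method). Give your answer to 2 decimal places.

ΔQ = 3760 − 4581 = -821; ΔP = 29 − 22.52 = 6.48.
Midpoints: P̄ = 25.76, Q̄ = 4170.5.
ε = (ΔQ/ΔP)(P̄/Q̄) = (-821/6.48)(25.76/4170.5).

-0.78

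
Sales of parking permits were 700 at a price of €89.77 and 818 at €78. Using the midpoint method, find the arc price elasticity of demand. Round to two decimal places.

ΔQ = 818 − 700 = 118; ΔP = 78 − 89.77 = -11.77.
Midpoints: P̄ = 83.88, Q̄ = 759.0.
ε = (ΔQ/ΔP)(P̄/Q̄) = (118/-11.77)(83.88/759.0).

-1.11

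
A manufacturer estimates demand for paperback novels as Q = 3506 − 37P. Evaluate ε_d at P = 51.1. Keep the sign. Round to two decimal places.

-1.17

At P = 51.1, Q = 1615.300.
dQ/dP = −37.
ε = (dQ/dP)(P/Q) = (-37)(51.1/1615.300).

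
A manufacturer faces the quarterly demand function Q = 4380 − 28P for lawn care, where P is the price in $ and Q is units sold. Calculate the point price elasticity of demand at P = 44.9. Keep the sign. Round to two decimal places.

At P = 44.9, Q = 3122.800.
dQ/dP = −28.
ε = (dQ/dP)(P/Q) = (-28)(44.9/3122.800).

-0.40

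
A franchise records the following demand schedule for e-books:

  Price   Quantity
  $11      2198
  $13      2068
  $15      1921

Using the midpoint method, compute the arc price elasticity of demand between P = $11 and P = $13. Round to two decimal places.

At P = 11, Q = 2198; at P = 13, Q = 2068.
ΔQ = -130, ΔP = 2. Midpoints: P̄ = 12.00, Q̄ = 2133.0.
ε = (ΔQ/ΔP)(P̄/Q̄) = (-130/2)(12.00/2133.0).

-0.37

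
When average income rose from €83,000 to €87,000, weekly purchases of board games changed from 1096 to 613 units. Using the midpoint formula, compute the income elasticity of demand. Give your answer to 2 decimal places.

-12.01

ΔQ = -483, ΔI = 4000. Midpoints: Ī = 85,000, Q̄ = 854.5.
ε_I = (ΔQ/ΔI)(Ī/Q̄) = (-483/4000)(85000/854.5).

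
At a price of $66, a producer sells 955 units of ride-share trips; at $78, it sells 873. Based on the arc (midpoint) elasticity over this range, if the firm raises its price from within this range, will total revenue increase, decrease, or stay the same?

increase

Arc ε = (-82/12)(72.00/914.0) ≈ -0.538.
|ε| = 0.54 < 1, so demand is inelastic. A price rise therefore raises total revenue.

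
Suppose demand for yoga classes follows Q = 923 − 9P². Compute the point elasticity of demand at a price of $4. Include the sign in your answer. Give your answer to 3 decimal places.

-0.370

At P = 4, Q = 779.
dQ/dP = −18P = -72.
ε = (dQ/dP)(P/Q) = (-72)(4/779).
|ε| < 1, so demand is inelastic at this price.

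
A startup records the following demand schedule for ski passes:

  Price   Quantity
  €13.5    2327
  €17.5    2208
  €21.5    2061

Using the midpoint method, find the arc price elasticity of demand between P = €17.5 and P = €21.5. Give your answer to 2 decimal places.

-0.34

At P = 17.5, Q = 2208; at P = 21.5, Q = 2061.
ΔQ = -147, ΔP = 4.0. Midpoints: P̄ = 19.50, Q̄ = 2134.5.
ε = (ΔQ/ΔP)(P̄/Q̄) = (-147/4.0)(19.50/2134.5).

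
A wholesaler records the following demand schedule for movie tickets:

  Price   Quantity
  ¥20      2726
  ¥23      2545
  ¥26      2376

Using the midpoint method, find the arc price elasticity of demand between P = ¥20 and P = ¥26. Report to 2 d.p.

-0.53

At P = 20, Q = 2726; at P = 26, Q = 2376.
ΔQ = -350, ΔP = 6. Midpoints: P̄ = 23.00, Q̄ = 2551.0.
ε = (ΔQ/ΔP)(P̄/Q̄) = (-350/6)(23.00/2551.0).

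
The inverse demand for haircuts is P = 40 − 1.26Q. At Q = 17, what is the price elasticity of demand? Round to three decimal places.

At Q = 17, P = 40 − 1.26(17) = 18.58.
dP/dQ = −1.26, so dQ/dP = 1/(−1.26) = -0.794.
ε = (dQ/dP)(P/Q) = (-0.794)(18.58/17).

-0.867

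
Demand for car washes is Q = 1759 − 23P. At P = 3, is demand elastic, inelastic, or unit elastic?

Q = 1690, dQ/dP = -23.
ε = (dQ/dP)(P/Q) ≈ -0.041.
|ε| = 0.04 < 1.

inelastic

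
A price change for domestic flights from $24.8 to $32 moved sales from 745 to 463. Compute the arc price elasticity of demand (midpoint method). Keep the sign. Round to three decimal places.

-1.842

ΔQ = 463 − 745 = -282; ΔP = 32 − 24.8 = 7.2.
Midpoints: P̄ = 28.40, Q̄ = 604.0.
ε = (ΔQ/ΔP)(P̄/Q̄) = (-282/7.2)(28.40/604.0).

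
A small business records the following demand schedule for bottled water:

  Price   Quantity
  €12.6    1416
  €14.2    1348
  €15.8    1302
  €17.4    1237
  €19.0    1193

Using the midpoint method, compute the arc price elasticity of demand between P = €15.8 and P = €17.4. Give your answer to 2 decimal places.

At P = 15.8, Q = 1302; at P = 17.4, Q = 1237.
ΔQ = -65, ΔP = 1.6. Midpoints: P̄ = 16.60, Q̄ = 1269.5.
ε = (ΔQ/ΔP)(P̄/Q̄) = (-65/1.6)(16.60/1269.5).

-0.53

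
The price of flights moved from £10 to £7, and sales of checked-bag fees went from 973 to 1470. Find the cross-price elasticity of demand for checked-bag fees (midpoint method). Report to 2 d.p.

-1.15

ΔQ_x = 1470 − 973 = 497; ΔP_y = 7 − 10 = -3.
Midpoints: P̄_y = 8.50, Q̄_x = 1221.5.
ε_xy = (ΔQ_x/ΔP_y)(P̄_y/Q̄_x) = (497/-3)(8.50/1221.5).
ε_xy < 0, so the goods are complements.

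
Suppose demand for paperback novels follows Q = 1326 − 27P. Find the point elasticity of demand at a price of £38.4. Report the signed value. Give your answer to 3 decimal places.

At P = 38.4, Q = 289.200.
dQ/dP = −27.
ε = (dQ/dP)(P/Q) = (-27)(38.4/289.200).
|ε| > 1, so demand is elastic at this price.

-3.585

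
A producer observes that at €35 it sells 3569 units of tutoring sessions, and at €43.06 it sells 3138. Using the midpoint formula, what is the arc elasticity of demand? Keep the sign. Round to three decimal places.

-0.622

ΔQ = 3138 − 3569 = -431; ΔP = 43.06 − 35 = 8.06.
Midpoints: P̄ = 39.03, Q̄ = 3353.5.
ε = (ΔQ/ΔP)(P̄/Q̄) = (-431/8.06)(39.03/3353.5).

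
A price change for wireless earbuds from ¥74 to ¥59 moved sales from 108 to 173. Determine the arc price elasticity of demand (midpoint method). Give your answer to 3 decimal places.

-2.051

ΔQ = 173 − 108 = 65; ΔP = 59 − 74 = -15.
Midpoints: P̄ = 66.50, Q̄ = 140.5.
ε = (ΔQ/ΔP)(P̄/Q̄) = (65/-15)(66.50/140.5).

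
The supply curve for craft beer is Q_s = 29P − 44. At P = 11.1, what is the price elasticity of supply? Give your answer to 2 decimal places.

At P = 11.1, Q_s = 277.90.
dQ_s/dP = 29.
ε_s = (dQ_s/dP)(P/Q_s) = (29)(11.1/277.90).

1.16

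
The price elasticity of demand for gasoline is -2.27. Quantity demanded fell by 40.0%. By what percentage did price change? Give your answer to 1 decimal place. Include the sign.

17.6%

%ΔP ≈ %ΔQ / ε = (-40.0%)/(-2.27) = 17.62%.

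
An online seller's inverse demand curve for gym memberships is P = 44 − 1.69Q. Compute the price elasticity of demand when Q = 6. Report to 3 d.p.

At Q = 6, P = 44 − 1.69(6) = 33.86.
dP/dQ = −1.69, so dQ/dP = 1/(−1.69) = -0.592.
ε = (dQ/dP)(P/Q) = (-0.592)(33.86/6).

-3.339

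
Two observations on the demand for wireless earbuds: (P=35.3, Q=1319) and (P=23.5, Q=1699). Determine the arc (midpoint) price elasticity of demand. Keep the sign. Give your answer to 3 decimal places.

ΔQ = 1699 − 1319 = 380; ΔP = 23.5 − 35.3 = -11.8.
Midpoints: P̄ = 29.40, Q̄ = 1509.0.
ε = (ΔQ/ΔP)(P̄/Q̄) = (380/-11.8)(29.40/1509.0).

-0.627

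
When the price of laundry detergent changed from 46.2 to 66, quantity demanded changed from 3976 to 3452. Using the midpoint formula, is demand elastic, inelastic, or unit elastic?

inelastic

Arc ε ≈ -0.400.
|ε| = 0.40 < 1.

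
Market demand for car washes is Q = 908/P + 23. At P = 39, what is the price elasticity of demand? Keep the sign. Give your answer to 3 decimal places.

At P = 39, Q = 46.282.
dQ/dP = −908/P² = -0.597.
ε = (dQ/dP)(P/Q) = (-0.597)(39/46.282).

-0.503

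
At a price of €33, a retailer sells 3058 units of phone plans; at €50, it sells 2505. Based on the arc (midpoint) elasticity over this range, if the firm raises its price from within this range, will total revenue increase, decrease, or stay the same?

increase

Arc ε = (-553/17)(41.50/2781.5) ≈ -0.485.
|ε| = 0.49 < 1, so demand is inelastic. A price rise therefore raises total revenue.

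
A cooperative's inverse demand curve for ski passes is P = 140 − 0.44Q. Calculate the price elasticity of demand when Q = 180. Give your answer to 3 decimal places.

At Q = 180, P = 140 − 0.44(180) = 60.80.
dP/dQ = −0.44, so dQ/dP = 1/(−0.44) = -2.273.
ε = (dQ/dP)(P/Q) = (-2.273)(60.80/180).

-0.768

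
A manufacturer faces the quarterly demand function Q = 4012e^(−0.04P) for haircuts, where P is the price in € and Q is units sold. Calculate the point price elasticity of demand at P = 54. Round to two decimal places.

-2.16

At P = 54, Q = 462.684.
dQ/dP = −0.04·4012e^(−0.04P) = −0.04Q = -18.507.
ε = (dQ/dP)(P/Q) = (-18.507)(54/462.684).
|ε| > 1, so demand is elastic at this price.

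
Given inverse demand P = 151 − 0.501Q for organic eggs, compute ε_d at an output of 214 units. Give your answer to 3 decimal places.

-0.408

At Q = 214, P = 151 − 0.501(214) = 43.79.
dP/dQ = −0.501, so dQ/dP = 1/(−0.501) = -1.996.
ε = (dQ/dP)(P/Q) = (-1.996)(43.79/214).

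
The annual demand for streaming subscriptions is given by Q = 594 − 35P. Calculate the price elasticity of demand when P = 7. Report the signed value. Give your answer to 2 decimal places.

-0.70

At P = 7, Q = 349.
dQ/dP = −35.
ε = (dQ/dP)(P/Q) = (-35)(7/349).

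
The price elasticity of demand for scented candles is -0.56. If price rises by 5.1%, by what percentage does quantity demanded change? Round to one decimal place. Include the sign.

%ΔQ ≈ ε × %ΔP = (-0.56)(5.1%) = -2.86%.

-2.9%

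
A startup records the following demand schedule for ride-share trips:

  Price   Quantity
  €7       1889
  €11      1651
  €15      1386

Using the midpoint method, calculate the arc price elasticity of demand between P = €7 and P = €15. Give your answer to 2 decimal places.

-0.42

At P = 7, Q = 1889; at P = 15, Q = 1386.
ΔQ = -503, ΔP = 8. Midpoints: P̄ = 11.00, Q̄ = 1637.5.
ε = (ΔQ/ΔP)(P̄/Q̄) = (-503/8)(11.00/1637.5).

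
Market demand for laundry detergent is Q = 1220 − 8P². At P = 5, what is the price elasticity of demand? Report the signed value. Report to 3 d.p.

-0.392

At P = 5, Q = 1020.
dQ/dP = −16P = -80.
ε = (dQ/dP)(P/Q) = (-80)(5/1020).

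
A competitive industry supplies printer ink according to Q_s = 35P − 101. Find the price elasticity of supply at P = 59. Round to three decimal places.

At P = 59, Q_s = 1964.
dQ_s/dP = 35.
ε_s = (dQ_s/dP)(P/Q_s) = (35)(59/1964).

1.051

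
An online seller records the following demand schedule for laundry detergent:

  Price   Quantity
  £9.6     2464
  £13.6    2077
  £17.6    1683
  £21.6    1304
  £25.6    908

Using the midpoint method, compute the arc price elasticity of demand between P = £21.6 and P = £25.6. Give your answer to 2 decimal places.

-2.11

At P = 21.6, Q = 1304; at P = 25.6, Q = 908.
ΔQ = -396, ΔP = 4.0. Midpoints: P̄ = 23.60, Q̄ = 1106.0.
ε = (ΔQ/ΔP)(P̄/Q̄) = (-396/4.0)(23.60/1106.0).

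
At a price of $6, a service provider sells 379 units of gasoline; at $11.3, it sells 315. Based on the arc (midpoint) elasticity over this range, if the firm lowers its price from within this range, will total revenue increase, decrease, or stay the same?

decrease

Arc ε = (-64/5.3)(8.65/347.0) ≈ -0.301.
|ε| = 0.30 < 1, so demand is inelastic. A price cut therefore reduces total revenue.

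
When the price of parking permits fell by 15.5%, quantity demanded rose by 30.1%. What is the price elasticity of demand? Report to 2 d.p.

-1.94

ε = %ΔQ / %ΔP = (30.1)/(-15.5) = -1.942.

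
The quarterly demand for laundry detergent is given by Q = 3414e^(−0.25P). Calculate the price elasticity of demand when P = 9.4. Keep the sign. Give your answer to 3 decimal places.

-2.350

At P = 9.4, Q = 325.590.
dQ/dP = −0.25·3414e^(−0.25P) = −0.25Q = -81.398.
ε = (dQ/dP)(P/Q) = (-81.398)(9.4/325.590).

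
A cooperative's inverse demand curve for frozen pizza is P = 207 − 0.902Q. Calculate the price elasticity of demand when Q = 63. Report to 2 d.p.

At Q = 63, P = 207 − 0.902(63) = 150.17.
dP/dQ = −0.902, so dQ/dP = 1/(−0.902) = -1.109.
ε = (dQ/dP)(P/Q) = (-1.109)(150.17/63).

-2.64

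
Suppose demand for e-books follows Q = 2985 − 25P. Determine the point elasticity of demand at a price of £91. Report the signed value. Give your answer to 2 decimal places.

-3.20

At P = 91, Q = 710.
dQ/dP = −25.
ε = (dQ/dP)(P/Q) = (-25)(91/710).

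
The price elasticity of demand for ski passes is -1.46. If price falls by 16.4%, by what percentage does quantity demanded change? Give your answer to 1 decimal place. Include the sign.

23.9%

%ΔQ ≈ ε × %ΔP = (-1.46)(-16.4%) = 23.94%.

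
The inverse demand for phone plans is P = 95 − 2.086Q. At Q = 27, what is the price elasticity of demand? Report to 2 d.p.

-0.69

At Q = 27, P = 95 − 2.086(27) = 38.68.
dP/dQ = −2.086, so dQ/dP = 1/(−2.086) = -0.479.
ε = (dQ/dP)(P/Q) = (-0.479)(38.68/27).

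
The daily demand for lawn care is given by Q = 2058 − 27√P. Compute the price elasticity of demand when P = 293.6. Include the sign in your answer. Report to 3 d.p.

-0.145

At P = 293.6, Q = 1595.361.
dQ/dP = −27/(2√P) = -0.788.
ε = (dQ/dP)(P/Q) = (-0.788)(293.6/1595.361).
|ε| < 1, so demand is inelastic at this price.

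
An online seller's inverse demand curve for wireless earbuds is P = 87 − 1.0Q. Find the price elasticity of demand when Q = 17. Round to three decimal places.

At Q = 17, P = 87 − 1.0(17) = 70.00.
dP/dQ = −1.0, so dQ/dP = 1/(−1.0) = -1.000.
ε = (dQ/dP)(P/Q) = (-1.000)(70.00/17).

-4.118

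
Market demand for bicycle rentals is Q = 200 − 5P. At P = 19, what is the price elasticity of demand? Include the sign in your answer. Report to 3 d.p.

-0.905

At P = 19, Q = 105.
dQ/dP = −5.
ε = (dQ/dP)(P/Q) = (-5)(19/105).
|ε| < 1, so demand is inelastic at this price.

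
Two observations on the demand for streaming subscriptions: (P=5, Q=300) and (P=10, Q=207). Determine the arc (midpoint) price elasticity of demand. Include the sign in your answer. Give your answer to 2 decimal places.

-0.55

ΔQ = 207 − 300 = -93; ΔP = 10 − 5 = 5.
Midpoints: P̄ = 7.50, Q̄ = 253.5.
ε = (ΔQ/ΔP)(P̄/Q̄) = (-93/5)(7.50/253.5).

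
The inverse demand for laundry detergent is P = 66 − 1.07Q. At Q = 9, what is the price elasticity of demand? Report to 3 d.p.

At Q = 9, P = 66 − 1.07(9) = 56.37.
dP/dQ = −1.07, so dQ/dP = 1/(−1.07) = -0.935.
ε = (dQ/dP)(P/Q) = (-0.935)(56.37/9).

-5.854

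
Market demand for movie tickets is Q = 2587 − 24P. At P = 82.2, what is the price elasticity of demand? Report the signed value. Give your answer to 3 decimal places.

At P = 82.2, Q = 614.200.
dQ/dP = −24.
ε = (dQ/dP)(P/Q) = (-24)(82.2/614.200).
|ε| > 1, so demand is elastic at this price.

-3.212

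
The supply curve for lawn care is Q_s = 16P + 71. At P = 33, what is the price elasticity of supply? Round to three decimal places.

0.881

At P = 33, Q_s = 599.
dQ_s/dP = 16.
ε_s = (dQ_s/dP)(P/Q_s) = (16)(33/599).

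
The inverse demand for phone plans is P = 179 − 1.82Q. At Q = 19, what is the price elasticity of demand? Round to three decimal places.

At Q = 19, P = 179 − 1.82(19) = 144.42.
dP/dQ = −1.82, so dQ/dP = 1/(−1.82) = -0.549.
ε = (dQ/dP)(P/Q) = (-0.549)(144.42/19).

-4.176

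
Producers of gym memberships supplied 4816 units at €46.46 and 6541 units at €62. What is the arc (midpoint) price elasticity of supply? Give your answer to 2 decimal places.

1.06

ΔQ = 6541 − 4816 = 1725; ΔP = 62 − 46.46 = 15.54.
Midpoints: P̄ = 54.23, Q̄ = 5678.5.
ε_s = (ΔQ/ΔP)(P̄/Q̄) = (1725/15.54)(54.23/5678.5).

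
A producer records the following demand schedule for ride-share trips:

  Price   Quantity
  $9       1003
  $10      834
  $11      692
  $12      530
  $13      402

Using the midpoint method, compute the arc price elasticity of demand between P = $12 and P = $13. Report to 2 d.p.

-3.43

At P = 12, Q = 530; at P = 13, Q = 402.
ΔQ = -128, ΔP = 1. Midpoints: P̄ = 12.50, Q̄ = 466.0.
ε = (ΔQ/ΔP)(P̄/Q̄) = (-128/1)(12.50/466.0).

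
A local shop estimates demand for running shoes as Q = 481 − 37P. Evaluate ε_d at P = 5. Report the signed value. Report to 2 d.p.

-0.63

At P = 5, Q = 296.
dQ/dP = −37.
ε = (dQ/dP)(P/Q) = (-37)(5/296).
|ε| < 1, so demand is inelastic at this price.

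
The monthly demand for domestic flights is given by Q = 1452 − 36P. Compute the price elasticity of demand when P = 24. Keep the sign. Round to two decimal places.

-1.47

At P = 24, Q = 588.
dQ/dP = −36.
ε = (dQ/dP)(P/Q) = (-36)(24/588).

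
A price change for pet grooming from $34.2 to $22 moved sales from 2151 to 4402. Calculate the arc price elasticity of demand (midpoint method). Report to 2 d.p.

-1.58

ΔQ = 4402 − 2151 = 2251; ΔP = 22 − 34.2 = -12.2.
Midpoints: P̄ = 28.10, Q̄ = 3276.5.
ε = (ΔQ/ΔP)(P̄/Q̄) = (2251/-12.2)(28.10/3276.5).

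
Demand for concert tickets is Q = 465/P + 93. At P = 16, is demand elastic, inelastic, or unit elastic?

inelastic

Q = 122.062, dQ/dP = -1.816.
ε = (dQ/dP)(P/Q) ≈ -0.238.
|ε| = 0.24 < 1.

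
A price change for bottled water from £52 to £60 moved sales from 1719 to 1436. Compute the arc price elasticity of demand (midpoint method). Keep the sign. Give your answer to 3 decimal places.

ΔQ = 1436 − 1719 = -283; ΔP = 60 − 52 = 8.
Midpoints: P̄ = 56.00, Q̄ = 1577.5.
ε = (ΔQ/ΔP)(P̄/Q̄) = (-283/8)(56.00/1577.5).

-1.256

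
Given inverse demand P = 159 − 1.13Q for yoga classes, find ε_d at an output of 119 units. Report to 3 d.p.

-0.182

At Q = 119, P = 159 − 1.13(119) = 24.53.
dP/dQ = −1.13, so dQ/dP = 1/(−1.13) = -0.885.
ε = (dQ/dP)(P/Q) = (-0.885)(24.53/119).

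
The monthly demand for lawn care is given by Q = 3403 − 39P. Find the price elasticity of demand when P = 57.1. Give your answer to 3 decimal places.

-1.893

At P = 57.1, Q = 1176.100.
dQ/dP = −39.
ε = (dQ/dP)(P/Q) = (-39)(57.1/1176.100).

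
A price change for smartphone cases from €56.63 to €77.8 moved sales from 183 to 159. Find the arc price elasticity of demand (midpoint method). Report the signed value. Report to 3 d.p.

-0.446

ΔQ = 159 − 183 = -24; ΔP = 77.8 − 56.63 = 21.17.
Midpoints: P̄ = 67.22, Q̄ = 171.0.
ε = (ΔQ/ΔP)(P̄/Q̄) = (-24/21.17)(67.22/171.0).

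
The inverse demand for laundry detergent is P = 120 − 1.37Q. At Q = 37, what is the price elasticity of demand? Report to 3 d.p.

At Q = 37, P = 120 − 1.37(37) = 69.31.
dP/dQ = −1.37, so dQ/dP = 1/(−1.37) = -0.730.
ε = (dQ/dP)(P/Q) = (-0.730)(69.31/37).

-1.367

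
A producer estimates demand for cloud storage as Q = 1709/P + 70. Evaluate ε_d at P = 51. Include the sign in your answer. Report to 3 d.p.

At P = 51, Q = 103.510.
dQ/dP = −1709/P² = -0.657.
ε = (dQ/dP)(P/Q) = (-0.657)(51/103.510).

-0.324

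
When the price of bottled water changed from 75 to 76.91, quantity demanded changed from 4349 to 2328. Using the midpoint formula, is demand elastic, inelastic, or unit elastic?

Arc ε ≈ -24.073.
|ε| = 24.07 > 1.

elastic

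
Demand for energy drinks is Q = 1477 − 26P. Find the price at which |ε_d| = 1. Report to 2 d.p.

28.40

For linear demand Q = a − bP, ε = −bP/(a − bP). |ε| = 1 when bP = a − bP, i.e. P = a/(2b).
P = 1477/(2·26) = 1477/52 = 28.4038.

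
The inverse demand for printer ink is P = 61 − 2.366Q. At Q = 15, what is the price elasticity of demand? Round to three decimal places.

At Q = 15, P = 61 − 2.366(15) = 25.51.
dP/dQ = −2.366, so dQ/dP = 1/(−2.366) = -0.423.
ε = (dQ/dP)(P/Q) = (-0.423)(25.51/15).

-0.719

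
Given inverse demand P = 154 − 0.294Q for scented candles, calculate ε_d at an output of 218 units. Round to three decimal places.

At Q = 218, P = 154 − 0.294(218) = 89.91.
dP/dQ = −0.294, so dQ/dP = 1/(−0.294) = -3.401.
ε = (dQ/dP)(P/Q) = (-3.401)(89.91/218).

-1.403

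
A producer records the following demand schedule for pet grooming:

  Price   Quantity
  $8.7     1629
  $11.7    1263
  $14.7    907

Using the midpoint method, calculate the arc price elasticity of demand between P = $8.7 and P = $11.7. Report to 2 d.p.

-0.86

At P = 8.7, Q = 1629; at P = 11.7, Q = 1263.
ΔQ = -366, ΔP = 3.0. Midpoints: P̄ = 10.20, Q̄ = 1446.0.
ε = (ΔQ/ΔP)(P̄/Q̄) = (-366/3.0)(10.20/1446.0).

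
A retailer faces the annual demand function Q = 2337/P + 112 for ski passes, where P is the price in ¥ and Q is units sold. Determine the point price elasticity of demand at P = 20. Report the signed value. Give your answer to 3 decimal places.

-0.511

At P = 20, Q = 228.850.
dQ/dP = −2337/P² = -5.843.
ε = (dQ/dP)(P/Q) = (-5.843)(20/228.850).
|ε| < 1, so demand is inelastic at this price.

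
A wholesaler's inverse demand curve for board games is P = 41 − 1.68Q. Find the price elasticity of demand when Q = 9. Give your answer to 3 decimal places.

-1.712

At Q = 9, P = 41 − 1.68(9) = 25.88.
dP/dQ = −1.68, so dQ/dP = 1/(−1.68) = -0.595.
ε = (dQ/dP)(P/Q) = (-0.595)(25.88/9).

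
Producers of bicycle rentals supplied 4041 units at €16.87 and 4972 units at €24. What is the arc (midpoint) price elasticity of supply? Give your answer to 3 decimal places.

0.592

ΔQ = 4972 − 4041 = 931; ΔP = 24 − 16.87 = 7.13.
Midpoints: P̄ = 20.44, Q̄ = 4506.5.
ε_s = (ΔQ/ΔP)(P̄/Q̄) = (931/7.13)(20.44/4506.5).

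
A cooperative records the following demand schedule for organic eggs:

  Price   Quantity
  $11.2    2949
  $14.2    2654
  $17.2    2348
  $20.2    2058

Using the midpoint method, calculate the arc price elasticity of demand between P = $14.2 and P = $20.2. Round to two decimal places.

-0.73

At P = 14.2, Q = 2654; at P = 20.2, Q = 2058.
ΔQ = -596, ΔP = 6.0. Midpoints: P̄ = 17.20, Q̄ = 2356.0.
ε = (ΔQ/ΔP)(P̄/Q̄) = (-596/6.0)(17.20/2356.0).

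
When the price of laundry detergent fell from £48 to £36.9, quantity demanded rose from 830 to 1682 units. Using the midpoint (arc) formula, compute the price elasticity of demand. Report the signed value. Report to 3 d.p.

ΔQ = 1682 − 830 = 852; ΔP = 36.9 − 48 = -11.1.
Midpoints: P̄ = 42.45, Q̄ = 1256.0.
ε = (ΔQ/ΔP)(P̄/Q̄) = (852/-11.1)(42.45/1256.0).

-2.594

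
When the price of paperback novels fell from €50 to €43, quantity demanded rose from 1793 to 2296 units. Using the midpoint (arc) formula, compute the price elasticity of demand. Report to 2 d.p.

-1.63

ΔQ = 2296 − 1793 = 503; ΔP = 43 − 50 = -7.
Midpoints: P̄ = 46.50, Q̄ = 2044.5.
ε = (ΔQ/ΔP)(P̄/Q̄) = (503/-7)(46.50/2044.5).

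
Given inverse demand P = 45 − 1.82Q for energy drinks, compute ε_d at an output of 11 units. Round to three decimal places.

-1.248

At Q = 11, P = 45 − 1.82(11) = 24.98.
dP/dQ = −1.82, so dQ/dP = 1/(−1.82) = -0.549.
ε = (dQ/dP)(P/Q) = (-0.549)(24.98/11).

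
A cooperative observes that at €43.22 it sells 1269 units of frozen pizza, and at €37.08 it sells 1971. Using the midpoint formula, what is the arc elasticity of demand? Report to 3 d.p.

ΔQ = 1971 − 1269 = 702; ΔP = 37.08 − 43.22 = -6.14.
Midpoints: P̄ = 40.15, Q̄ = 1620.0.
ε = (ΔQ/ΔP)(P̄/Q̄) = (702/-6.14)(40.15/1620.0).

-2.834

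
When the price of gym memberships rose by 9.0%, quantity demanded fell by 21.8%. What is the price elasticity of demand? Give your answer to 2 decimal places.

-2.42

ε = %ΔQ / %ΔP = (-21.8)/(9.0) = -2.422.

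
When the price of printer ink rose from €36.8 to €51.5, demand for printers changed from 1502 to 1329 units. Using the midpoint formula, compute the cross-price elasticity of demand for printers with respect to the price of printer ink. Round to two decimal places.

-0.37

ΔQ_x = 1329 − 1502 = -173; ΔP_y = 51.5 − 36.8 = 14.7.
Midpoints: P̄_y = 44.15, Q̄_x = 1415.5.
ε_xy = (ΔQ_x/ΔP_y)(P̄_y/Q̄_x) = (-173/14.7)(44.15/1415.5).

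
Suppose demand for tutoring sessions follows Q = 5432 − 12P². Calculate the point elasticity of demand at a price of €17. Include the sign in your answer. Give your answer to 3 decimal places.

-3.532

At P = 17, Q = 1964.
dQ/dP = −24P = -408.
ε = (dQ/dP)(P/Q) = (-408)(17/1964).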